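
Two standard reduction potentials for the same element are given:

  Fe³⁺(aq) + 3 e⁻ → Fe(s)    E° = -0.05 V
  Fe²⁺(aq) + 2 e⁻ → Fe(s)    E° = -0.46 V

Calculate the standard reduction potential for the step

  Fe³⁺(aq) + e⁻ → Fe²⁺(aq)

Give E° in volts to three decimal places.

Sequential free energies add, so n₃E°₃ = n₁E°₁ + n₂E°₂.
With n₃ = 3, and the known step contributing 2×(-0.46) V, the unknown satisfies 1·E° = 3×(-0.05) − 2×(-0.46) = +0.770.
E° = +0.770 / 1 = +0.770 V.

+0.770 V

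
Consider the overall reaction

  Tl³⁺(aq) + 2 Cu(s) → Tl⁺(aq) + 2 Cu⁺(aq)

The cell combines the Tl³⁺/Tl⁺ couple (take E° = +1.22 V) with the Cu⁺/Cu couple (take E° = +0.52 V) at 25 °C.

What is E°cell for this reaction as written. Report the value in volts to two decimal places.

The Tl³⁺/Tl⁺ couple has the higher reduction potential, so it is the cathode; Cu⁺/Cu is oxidised at the anode.
E°cell = E°(cathode) − E°(anode) = (+1.22) − (+0.52) = +0.70 V.
Since E°cell > 0, the reaction is spontaneous under standard conditions.

+0.70 V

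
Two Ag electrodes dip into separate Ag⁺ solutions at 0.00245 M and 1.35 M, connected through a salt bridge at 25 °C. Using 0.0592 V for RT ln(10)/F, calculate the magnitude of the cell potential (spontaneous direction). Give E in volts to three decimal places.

For a concentration cell E°cell = 0. The 1.35 M side is the cathode (reduction is favoured where [Ag⁺] is higher).
With n = 1, E = −(0.0592/1) log([Ag⁺]ₐₙ/[Ag⁺]꜀ₐₜ) = −(0.0592/1) log(0.00245/1.35) = −(0.0592/1)(-2.741) = +0.162 V.

+0.162 V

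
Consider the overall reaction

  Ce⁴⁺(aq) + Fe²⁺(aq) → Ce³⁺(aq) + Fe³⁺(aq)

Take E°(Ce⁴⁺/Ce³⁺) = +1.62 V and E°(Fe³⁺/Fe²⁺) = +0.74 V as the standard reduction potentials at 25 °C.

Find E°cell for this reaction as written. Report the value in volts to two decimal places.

+0.88 V

The Ce⁴⁺/Ce³⁺ couple has the higher reduction potential, so it is the cathode; Fe³⁺/Fe²⁺ is oxidised at the anode.
E°cell = E°(cathode) − E°(anode) = (+1.62) − (+0.74) = +0.88 V.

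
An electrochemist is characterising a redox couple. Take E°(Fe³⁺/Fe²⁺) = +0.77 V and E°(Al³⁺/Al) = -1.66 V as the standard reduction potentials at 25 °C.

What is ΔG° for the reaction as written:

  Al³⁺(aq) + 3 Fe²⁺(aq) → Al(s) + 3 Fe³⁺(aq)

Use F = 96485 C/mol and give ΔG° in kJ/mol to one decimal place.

As written, Al³⁺/Al is reduced (cathode) and Fe³⁺/Fe²⁺ is oxidised (anode), so E°cell = (-1.66) − (+0.77) = -2.43 V.
Balancing electrons gives n = 3.
ΔG° = −nFE° = −(3)(96485)(-2.43) = 703,376 J = +703.4 kJ/mol.

+703.4 kJ/mol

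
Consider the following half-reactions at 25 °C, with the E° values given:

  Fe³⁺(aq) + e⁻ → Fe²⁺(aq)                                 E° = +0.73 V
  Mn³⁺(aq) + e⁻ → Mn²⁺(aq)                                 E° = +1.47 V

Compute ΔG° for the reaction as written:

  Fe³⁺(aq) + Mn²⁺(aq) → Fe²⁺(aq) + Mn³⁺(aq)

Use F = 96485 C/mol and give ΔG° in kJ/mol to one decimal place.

+71.4 kJ/mol

As written, Fe³⁺/Fe²⁺ is reduced (cathode) and Mn³⁺/Mn²⁺ is oxidised (anode), so E°cell = (+0.73) − (+1.47) = -0.74 V.
Balancing electrons gives n = 1.
ΔG° = −nFE° = −(1)(96485)(-0.74) = 71,399 J = +71.4 kJ/mol.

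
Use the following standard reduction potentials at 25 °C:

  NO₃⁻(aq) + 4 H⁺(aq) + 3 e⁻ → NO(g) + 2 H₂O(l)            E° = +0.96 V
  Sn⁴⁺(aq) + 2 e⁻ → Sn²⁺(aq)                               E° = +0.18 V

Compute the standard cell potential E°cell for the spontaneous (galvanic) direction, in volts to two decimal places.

+0.78 V

The NO₃⁻/NO couple has the higher reduction potential, so it is the cathode; Sn⁴⁺/Sn²⁺ is oxidised at the anode.
E°cell = E°(cathode) − E°(anode) = (+0.96) − (+0.18) = +0.78 V.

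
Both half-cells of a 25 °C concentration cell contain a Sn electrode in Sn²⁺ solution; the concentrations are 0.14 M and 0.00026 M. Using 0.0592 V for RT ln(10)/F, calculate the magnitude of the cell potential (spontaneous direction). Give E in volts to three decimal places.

+0.081 V

For a concentration cell E°cell = 0. The 0.14 M side is the cathode (reduction is favoured where [Sn²⁺] is higher).
With n = 2, E = −(0.0592/2) log([Sn²⁺]ₐₙ/[Sn²⁺]꜀ₐₜ) = −(0.0592/2) log(0.00026/0.14) = −(0.0592/2)(-2.731) = +0.081 V.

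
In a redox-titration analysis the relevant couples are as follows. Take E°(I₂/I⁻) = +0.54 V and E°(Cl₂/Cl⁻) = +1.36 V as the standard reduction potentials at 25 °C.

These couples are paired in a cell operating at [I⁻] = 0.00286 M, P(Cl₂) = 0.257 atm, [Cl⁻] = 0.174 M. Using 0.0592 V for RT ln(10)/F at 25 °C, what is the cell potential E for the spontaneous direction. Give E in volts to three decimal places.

+0.697 V

Cl₂/Cl⁻ is the cathode (higher E°), I₂/I⁻ the anode: E°cell = +1.36 − (+0.54) = +0.82 V, n = 2.
Overall: Cl₂(g) + 2 I⁻(aq) → 2 Cl⁻(aq) + I₂(s)
Q = [Cl⁻]^2 / (P(Cl₂)·[I⁻]^2); log Q = 4.158.
E = E° − (0.0592/n) log Q = +0.82 − (0.0592/2)(4.158) = +0.697 V.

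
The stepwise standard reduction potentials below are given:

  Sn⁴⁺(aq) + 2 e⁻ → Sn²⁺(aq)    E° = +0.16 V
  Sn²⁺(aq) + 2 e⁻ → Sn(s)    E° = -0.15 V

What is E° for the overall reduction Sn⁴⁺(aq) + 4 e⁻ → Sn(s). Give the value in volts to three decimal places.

+0.005 V

Standard free energies of sequential steps add: ΔG°₃ = ΔG°₁ + ΔG°₂, so n₃E°₃ = n₁E°₁ + n₂E°₂.
E°₃ = (2×+0.16 + 2×-0.15) / 4 = (+0.020) / 4 = +0.005 V.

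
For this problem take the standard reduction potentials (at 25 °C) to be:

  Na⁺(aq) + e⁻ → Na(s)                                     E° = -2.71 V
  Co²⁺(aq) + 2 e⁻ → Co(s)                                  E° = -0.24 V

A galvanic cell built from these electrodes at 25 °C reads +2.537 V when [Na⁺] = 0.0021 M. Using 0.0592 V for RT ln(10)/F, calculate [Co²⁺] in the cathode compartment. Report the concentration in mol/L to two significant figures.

Co²⁺/Co is the cathode, Na⁺/Na the anode: E°cell = +2.47 V, n = 2.
Overall reaction: Co²⁺(aq) + 2 Na(s) → Co(s) + 2 Na⁺(aq); Q = [Na⁺]^2/[Co²⁺]^1.
From E = E° − (0.0592/n) log Q: log Q = (E° − E)·n/0.0592 = (+2.47 − (+2.537))·2/0.0592 = -2.2635.
So 1·log[Co²⁺] = 2·log(0.0021) − log Q = -5.3556 − (-2.2635) = -3.0921; [Co²⁺] = 10^(-3.0921) ≈ 0.00081 M.

0.00081 M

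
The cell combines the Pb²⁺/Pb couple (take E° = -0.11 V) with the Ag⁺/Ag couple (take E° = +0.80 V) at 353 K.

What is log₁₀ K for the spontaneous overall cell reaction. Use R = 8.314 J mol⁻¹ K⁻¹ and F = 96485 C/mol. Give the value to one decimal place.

Cathode: Ag⁺/Ag; anode: Pb²⁺/Pb. E°cell = (+0.80) − (-0.11) = +0.91 V, with n = 2.
ΔG° = −nFE° = −RT ln K, so ln K = nFE°/(RT) = (2)(96485)(+0.91) / ((8.314)(353)) = 59.834.
log₁₀ K = 59.834 / ln 10 = 26.0.

26.0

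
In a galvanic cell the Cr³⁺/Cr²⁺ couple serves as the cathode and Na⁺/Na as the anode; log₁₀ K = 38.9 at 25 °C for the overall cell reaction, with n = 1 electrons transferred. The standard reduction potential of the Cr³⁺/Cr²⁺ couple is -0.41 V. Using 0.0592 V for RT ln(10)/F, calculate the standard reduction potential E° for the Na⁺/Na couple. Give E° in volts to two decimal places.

-2.71 V

E°cell = (0.0592/n)·log K = (0.0592/1)(38.9) = +2.303 V.
Since Cr³⁺/Cr²⁺ is the cathode and Na⁺/Na the anode, E°cell = E°(Cr³⁺/Cr²⁺) − E°(Na⁺/Na).
So E°(Na⁺/Na) = E°(Cr³⁺/Cr²⁺) − E°cell = (-0.41) − (+2.303) = -2.71 V.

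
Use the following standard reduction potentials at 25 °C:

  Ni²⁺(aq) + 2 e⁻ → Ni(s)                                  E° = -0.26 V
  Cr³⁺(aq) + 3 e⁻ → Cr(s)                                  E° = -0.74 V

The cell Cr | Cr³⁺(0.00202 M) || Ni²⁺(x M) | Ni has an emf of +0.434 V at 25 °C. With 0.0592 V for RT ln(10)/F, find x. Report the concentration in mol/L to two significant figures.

Ni²⁺/Ni is the cathode, Cr³⁺/Cr the anode: E°cell = +0.48 V, n = 6.
Overall reaction: 3 Ni²⁺(aq) + 2 Cr(s) → 3 Ni(s) + 2 Cr³⁺(aq); Q = [Cr³⁺]^2/[Ni²⁺]^3.
From E = E° − (0.0592/n) log Q: log Q = (E° − E)·n/0.0592 = (+0.48 − (+0.434))·6/0.0592 = 4.6622.
So 3·log[Ni²⁺] = 2·log(0.00202) − log Q = -5.3893 − (4.6622) = -10.0515; log[Ni²⁺] = -10.0515 / 3 = -3.3505; [Ni²⁺] = 10^(-3.3505) ≈ 0.00045 M.

0.00045 M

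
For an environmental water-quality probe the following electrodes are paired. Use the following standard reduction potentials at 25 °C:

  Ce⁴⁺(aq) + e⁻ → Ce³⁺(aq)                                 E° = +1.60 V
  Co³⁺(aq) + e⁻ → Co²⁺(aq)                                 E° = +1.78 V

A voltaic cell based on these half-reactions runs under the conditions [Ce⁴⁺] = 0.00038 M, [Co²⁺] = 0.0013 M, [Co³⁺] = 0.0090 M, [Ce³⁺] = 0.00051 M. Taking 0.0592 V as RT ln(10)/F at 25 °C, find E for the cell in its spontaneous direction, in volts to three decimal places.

Co³⁺/Co²⁺ is the cathode (higher E°), Ce⁴⁺/Ce³⁺ the anode: E°cell = +1.78 − (+1.60) = +0.18 V, n = 1.
Overall: Co³⁺(aq) + Ce³⁺(aq) → Co²⁺(aq) + Ce⁴⁺(aq)
Q = [Co²⁺]·[Ce⁴⁺] / ([Co³⁺]·[Ce³⁺]); log Q = -0.968.
E = E° − (0.0592/n) log Q = +0.18 − (0.0592/1)(-0.968) = +0.237 V.

+0.237 V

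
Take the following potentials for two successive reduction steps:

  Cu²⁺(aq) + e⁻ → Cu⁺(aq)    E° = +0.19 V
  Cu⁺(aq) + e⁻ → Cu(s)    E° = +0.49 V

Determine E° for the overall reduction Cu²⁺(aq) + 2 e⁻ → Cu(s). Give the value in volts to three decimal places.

+0.340 V

Standard free energies of sequential steps add: ΔG°₃ = ΔG°₁ + ΔG°₂, so n₃E°₃ = n₁E°₁ + n₂E°₂.
E°₃ = (1×+0.19 + 1×+0.49) / 2 = (+0.680) / 2 = +0.340 V.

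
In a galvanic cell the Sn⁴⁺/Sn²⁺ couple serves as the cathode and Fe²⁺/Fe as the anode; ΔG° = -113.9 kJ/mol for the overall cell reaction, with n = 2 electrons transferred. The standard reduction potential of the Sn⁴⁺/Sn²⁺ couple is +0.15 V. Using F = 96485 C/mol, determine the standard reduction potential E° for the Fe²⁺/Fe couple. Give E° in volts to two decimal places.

E°cell = −ΔG°/(nF) = −(-113.9×10³)/((2)(96485)) = +0.590 V.
Since Sn⁴⁺/Sn²⁺ is the cathode and Fe²⁺/Fe the anode, E°cell = E°(Sn⁴⁺/Sn²⁺) − E°(Fe²⁺/Fe).
So E°(Fe²⁺/Fe) = E°(Sn⁴⁺/Sn²⁺) − E°cell = (+0.15) − (+0.590) = -0.44 V.

-0.44 V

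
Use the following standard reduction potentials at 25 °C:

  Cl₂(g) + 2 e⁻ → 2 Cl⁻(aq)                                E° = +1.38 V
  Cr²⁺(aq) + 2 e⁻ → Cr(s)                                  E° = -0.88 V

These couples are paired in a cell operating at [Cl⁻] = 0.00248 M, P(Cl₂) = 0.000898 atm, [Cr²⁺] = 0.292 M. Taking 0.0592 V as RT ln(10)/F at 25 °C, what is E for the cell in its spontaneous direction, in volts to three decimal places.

Cl₂/Cl⁻ is the cathode (higher E°), Cr²⁺/Cr the anode: E°cell = +1.38 − (-0.88) = +2.26 V, n = 2.
Overall: Cl₂(g) + Cr(s) → 2 Cl⁻(aq) + Cr²⁺(aq)
Q = [Cl⁻]^2·[Cr²⁺] / (P(Cl₂)); log Q = -2.699.
E = E° − (0.0592/n) log Q = +2.26 − (0.0592/2)(-2.699) = +2.340 V.

+2.340 V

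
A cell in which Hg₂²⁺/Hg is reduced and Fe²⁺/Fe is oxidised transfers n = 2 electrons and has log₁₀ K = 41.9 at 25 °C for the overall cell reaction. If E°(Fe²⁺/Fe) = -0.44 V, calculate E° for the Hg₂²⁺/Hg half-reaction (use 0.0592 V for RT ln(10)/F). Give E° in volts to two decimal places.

+0.80 V

E°cell = (0.0592/n)·log K = (0.0592/2)(41.9) = +1.240 V.
Since Hg₂²⁺/Hg is the cathode and Fe²⁺/Fe the anode, E°cell = E°(Hg₂²⁺/Hg) − E°(Fe²⁺/Fe).
So E°(Hg₂²⁺/Hg) = E°cell + E°(Fe²⁺/Fe) = +1.240 + (-0.44) = +0.80 V.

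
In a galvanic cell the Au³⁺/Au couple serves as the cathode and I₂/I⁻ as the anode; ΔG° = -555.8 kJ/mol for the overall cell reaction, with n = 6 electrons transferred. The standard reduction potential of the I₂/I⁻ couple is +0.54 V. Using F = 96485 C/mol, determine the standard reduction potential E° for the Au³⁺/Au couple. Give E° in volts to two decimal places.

+1.50 V

E°cell = −ΔG°/(nF) = −(-555.8×10³)/((6)(96485)) = +0.960 V.
Since Au³⁺/Au is the cathode and I₂/I⁻ the anode, E°cell = E°(Au³⁺/Au) − E°(I₂/I⁻).
So E°(Au³⁺/Au) = E°cell + E°(I₂/I⁻) = +0.960 + (+0.54) = +1.50 V.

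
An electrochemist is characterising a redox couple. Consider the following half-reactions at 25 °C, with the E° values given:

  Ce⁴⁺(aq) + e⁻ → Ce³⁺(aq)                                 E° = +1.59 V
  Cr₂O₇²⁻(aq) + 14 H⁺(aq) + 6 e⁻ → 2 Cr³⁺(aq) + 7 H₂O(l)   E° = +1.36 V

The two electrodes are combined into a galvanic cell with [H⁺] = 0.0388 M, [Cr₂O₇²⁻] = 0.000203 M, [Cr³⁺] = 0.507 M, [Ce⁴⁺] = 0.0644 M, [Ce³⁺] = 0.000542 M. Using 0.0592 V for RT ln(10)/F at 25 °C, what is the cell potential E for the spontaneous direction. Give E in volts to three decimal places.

+0.578 V

Ce⁴⁺/Ce³⁺ is the cathode (higher E°), Cr₂O₇²⁻/Cr³⁺ the anode: E°cell = +1.59 − (+1.36) = +0.23 V, n = 6.
Overall: 6 Ce⁴⁺(aq) + 2 Cr³⁺(aq) + 7 H₂O(l) → 6 Ce³⁺(aq) + Cr₂O₇²⁻(aq) + 14 H⁺(aq)
Q = [Ce³⁺]^6·[Cr₂O₇²⁻]·[H⁺]^14 / ([Ce⁴⁺]^6·[Cr³⁺]^2); log Q = -35.308.
E = E° − (0.0592/n) log Q = +0.23 − (0.0592/6)(-35.308) = +0.578 V.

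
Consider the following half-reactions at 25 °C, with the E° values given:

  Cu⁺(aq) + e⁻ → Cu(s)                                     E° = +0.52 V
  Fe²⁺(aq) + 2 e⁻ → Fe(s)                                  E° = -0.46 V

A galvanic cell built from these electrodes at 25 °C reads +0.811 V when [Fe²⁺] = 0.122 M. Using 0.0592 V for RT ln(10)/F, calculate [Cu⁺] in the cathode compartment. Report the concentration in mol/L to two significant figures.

Cu⁺/Cu is the cathode, Fe²⁺/Fe the anode: E°cell = +0.98 V, n = 2.
Overall reaction: 2 Cu⁺(aq) + Fe(s) → 2 Cu(s) + Fe²⁺(aq); Q = [Fe²⁺]^1/[Cu⁺]^2.
From E = E° − (0.0592/n) log Q: log Q = (E° − E)·n/0.0592 = (+0.98 − (+0.811))·2/0.0592 = 5.7095.
So 2·log[Cu⁺] = 1·log(0.122) − log Q = -0.9136 − (5.7095) = -6.6231; log[Cu⁺] = -6.6231 / 2 = -3.3115; [Cu⁺] = 10^(-3.3115) ≈ 0.00049 M.

0.00049 M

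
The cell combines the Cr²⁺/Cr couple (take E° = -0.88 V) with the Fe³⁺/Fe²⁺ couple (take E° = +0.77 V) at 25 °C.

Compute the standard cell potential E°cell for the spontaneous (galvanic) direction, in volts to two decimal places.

The Fe³⁺/Fe²⁺ couple has the higher reduction potential, so it is the cathode; Cr²⁺/Cr is oxidised at the anode.
E°cell = E°(cathode) − E°(anode) = (+0.77) − (-0.88) = +1.65 V.
Since E°cell > 0, the reaction is spontaneous under standard conditions.

+1.65 V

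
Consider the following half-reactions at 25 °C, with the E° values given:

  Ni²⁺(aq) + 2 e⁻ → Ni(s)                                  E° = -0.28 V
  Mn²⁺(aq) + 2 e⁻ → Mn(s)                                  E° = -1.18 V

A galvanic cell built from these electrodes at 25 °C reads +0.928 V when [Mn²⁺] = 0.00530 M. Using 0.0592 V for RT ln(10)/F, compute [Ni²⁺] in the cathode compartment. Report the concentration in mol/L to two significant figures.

Ni²⁺/Ni is the cathode, Mn²⁺/Mn the anode: E°cell = +0.90 V, n = 2.
Overall reaction: Ni²⁺(aq) + Mn(s) → Ni(s) + Mn²⁺(aq); Q = [Mn²⁺]^1/[Ni²⁺]^1.
From E = E° − (0.0592/n) log Q: log Q = (E° − E)·n/0.0592 = (+0.90 − (+0.928))·2/0.0592 = -0.9459.
So 1·log[Ni²⁺] = 1·log(0.0053) − log Q = -2.2757 − (-0.9459) = -1.3298; [Ni²⁺] = 10^(-1.3298) ≈ 0.047 M.

0.047 M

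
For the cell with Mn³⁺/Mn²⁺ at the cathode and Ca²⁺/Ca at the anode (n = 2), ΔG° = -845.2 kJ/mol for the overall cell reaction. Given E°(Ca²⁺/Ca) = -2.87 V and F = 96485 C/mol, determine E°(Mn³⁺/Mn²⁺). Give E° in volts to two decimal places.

E°cell = −ΔG°/(nF) = −(-845.2×10³)/((2)(96485)) = +4.380 V.
Since Mn³⁺/Mn²⁺ is the cathode and Ca²⁺/Ca the anode, E°cell = E°(Mn³⁺/Mn²⁺) − E°(Ca²⁺/Ca).
So E°(Mn³⁺/Mn²⁺) = E°cell + E°(Ca²⁺/Ca) = +4.380 + (-2.87) = +1.51 V.

+1.51 V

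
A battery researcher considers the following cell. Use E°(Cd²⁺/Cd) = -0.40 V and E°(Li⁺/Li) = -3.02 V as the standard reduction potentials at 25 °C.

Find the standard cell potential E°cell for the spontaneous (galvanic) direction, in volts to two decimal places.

+2.62 V

The Cd²⁺/Cd couple has the higher reduction potential, so it is the cathode; Li⁺/Li is oxidised at the anode.
E°cell = E°(cathode) − E°(anode) = (-0.40) − (-3.02) = +2.62 V.
Since E°cell > 0, the reaction is spontaneous under standard conditions.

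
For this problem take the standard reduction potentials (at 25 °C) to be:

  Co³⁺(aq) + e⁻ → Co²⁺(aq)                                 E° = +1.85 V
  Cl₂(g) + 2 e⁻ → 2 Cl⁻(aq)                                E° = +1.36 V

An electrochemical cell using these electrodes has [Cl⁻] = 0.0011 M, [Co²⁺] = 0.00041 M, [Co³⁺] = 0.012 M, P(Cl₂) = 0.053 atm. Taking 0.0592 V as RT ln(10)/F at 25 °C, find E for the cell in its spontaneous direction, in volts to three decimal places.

+0.439 V

Co³⁺/Co²⁺ is the cathode (higher E°), Cl₂/Cl⁻ the anode: E°cell = +1.85 − (+1.36) = +0.49 V, n = 2.
Overall: 2 Co³⁺(aq) + 2 Cl⁻(aq) → 2 Co²⁺(aq) + Cl₂(g)
Q = [Co²⁺]^2·P(Cl₂) / ([Co³⁺]^2·[Cl⁻]^2); log Q = 1.709.
E = E° − (0.0592/n) log Q = +0.49 − (0.0592/2)(1.709) = +0.439 V.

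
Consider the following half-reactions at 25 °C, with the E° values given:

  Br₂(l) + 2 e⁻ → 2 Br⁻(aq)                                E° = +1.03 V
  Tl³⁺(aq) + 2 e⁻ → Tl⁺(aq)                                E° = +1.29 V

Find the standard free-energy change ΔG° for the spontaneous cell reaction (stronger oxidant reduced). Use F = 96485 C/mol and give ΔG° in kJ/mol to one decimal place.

-50.2 kJ/mol

Tl³⁺/Tl⁺ (E° = +1.29 V) is the cathode; Br₂/Br⁻ (E° = +1.03 V) is the anode, so E°cell = +0.26 V.
Balancing electrons gives n = 2 (lcm of 2 and 2).
ΔG° = −nFE° = −(2)(96485)(+0.26) = -50,172 J = -50.2 kJ/mol.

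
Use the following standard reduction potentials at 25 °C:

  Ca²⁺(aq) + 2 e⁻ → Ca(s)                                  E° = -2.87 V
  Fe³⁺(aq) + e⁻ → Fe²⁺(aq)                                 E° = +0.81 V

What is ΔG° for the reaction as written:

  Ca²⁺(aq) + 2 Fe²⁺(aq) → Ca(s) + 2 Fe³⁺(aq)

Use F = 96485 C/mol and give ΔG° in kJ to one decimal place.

As written, Ca²⁺/Ca is reduced (cathode) and Fe³⁺/Fe²⁺ is oxidised (anode), so E°cell = (-2.87) − (+0.81) = -3.68 V.
Balancing electrons gives n = 2.
ΔG° = −nFE° = −(2)(96485)(-3.68) = 710,130 J = +710.1 kJ.

+710.1 kJ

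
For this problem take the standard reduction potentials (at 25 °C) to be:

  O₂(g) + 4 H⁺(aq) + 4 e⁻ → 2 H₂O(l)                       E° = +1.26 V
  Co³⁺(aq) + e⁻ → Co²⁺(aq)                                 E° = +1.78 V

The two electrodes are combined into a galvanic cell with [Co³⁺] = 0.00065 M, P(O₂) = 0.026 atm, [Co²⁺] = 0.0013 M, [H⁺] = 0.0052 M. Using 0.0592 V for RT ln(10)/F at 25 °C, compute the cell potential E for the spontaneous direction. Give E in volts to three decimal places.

Co³⁺/Co²⁺ is the cathode (higher E°), O₂/H₂O the anode: E°cell = +1.78 − (+1.26) = +0.52 V, n = 4.
Overall: 4 Co³⁺(aq) + 2 H₂O(l) → 4 Co²⁺(aq) + O₂(g) + 4 H⁺(aq)
Q = [Co²⁺]^4·P(O₂)·[H⁺]^4 / ([Co³⁺]^4); log Q = -9.517.
E = E° − (0.0592/n) log Q = +0.52 − (0.0592/4)(-9.517) = +0.661 V.

+0.661 V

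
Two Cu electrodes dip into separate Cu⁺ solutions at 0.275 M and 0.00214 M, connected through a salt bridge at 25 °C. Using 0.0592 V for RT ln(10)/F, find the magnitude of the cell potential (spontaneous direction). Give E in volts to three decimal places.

+0.125 V

For a concentration cell E°cell = 0. The 0.275 M side is the cathode (reduction is favoured where [Cu⁺] is higher).
With n = 1, E = −(0.0592/1) log([Cu⁺]ₐₙ/[Cu⁺]꜀ₐₜ) = −(0.0592/1) log(0.00214/0.275) = −(0.0592/1)(-2.109) = +0.125 V.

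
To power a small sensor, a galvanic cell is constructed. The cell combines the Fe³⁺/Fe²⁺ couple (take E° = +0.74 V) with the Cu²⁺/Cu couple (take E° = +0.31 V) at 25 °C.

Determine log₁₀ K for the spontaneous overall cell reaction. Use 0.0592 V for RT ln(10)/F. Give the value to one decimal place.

14.5

Cathode: Fe³⁺/Fe²⁺; anode: Cu²⁺/Cu. E°cell = +0.43 V, n = 2.
log K = nE°cell / 0.0592 = (2)(+0.43) / 0.0592 = 14.5.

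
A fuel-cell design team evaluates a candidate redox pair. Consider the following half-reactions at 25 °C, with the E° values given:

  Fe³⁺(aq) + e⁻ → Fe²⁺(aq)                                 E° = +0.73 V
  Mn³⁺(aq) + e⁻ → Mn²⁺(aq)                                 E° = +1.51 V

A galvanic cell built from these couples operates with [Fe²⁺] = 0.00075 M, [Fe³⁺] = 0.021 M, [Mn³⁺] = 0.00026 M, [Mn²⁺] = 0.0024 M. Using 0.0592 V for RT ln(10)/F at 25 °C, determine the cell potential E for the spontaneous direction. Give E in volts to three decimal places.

Mn³⁺/Mn²⁺ is the cathode (higher E°), Fe³⁺/Fe²⁺ the anode: E°cell = +1.51 − (+0.73) = +0.78 V, n = 1.
Overall: Mn³⁺(aq) + Fe²⁺(aq) → Mn²⁺(aq) + Fe³⁺(aq)
Q = [Mn²⁺]·[Fe³⁺] / ([Mn³⁺]·[Fe²⁺]); log Q = 2.412.
E = E° − (0.0592/n) log Q = +0.78 − (0.0592/1)(2.412) = +0.637 V.

+0.637 V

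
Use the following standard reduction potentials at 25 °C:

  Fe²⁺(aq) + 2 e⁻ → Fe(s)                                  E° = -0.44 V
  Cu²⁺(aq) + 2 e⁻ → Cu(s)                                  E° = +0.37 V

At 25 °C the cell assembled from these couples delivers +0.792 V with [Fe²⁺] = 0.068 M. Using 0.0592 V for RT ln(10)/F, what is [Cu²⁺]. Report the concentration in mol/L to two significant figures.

Cu²⁺/Cu is the cathode, Fe²⁺/Fe the anode: E°cell = +0.81 V, n = 2.
Overall reaction: Cu²⁺(aq) + Fe(s) → Cu(s) + Fe²⁺(aq); Q = [Fe²⁺]^1/[Cu²⁺]^1.
From E = E° − (0.0592/n) log Q: log Q = (E° − E)·n/0.0592 = (+0.81 − (+0.792))·2/0.0592 = 0.6081.
So 1·log[Cu²⁺] = 1·log(0.068) − log Q = -1.1675 − (0.6081) = -1.7756; [Cu²⁺] = 10^(-1.7756) ≈ 0.017 M.

0.017 M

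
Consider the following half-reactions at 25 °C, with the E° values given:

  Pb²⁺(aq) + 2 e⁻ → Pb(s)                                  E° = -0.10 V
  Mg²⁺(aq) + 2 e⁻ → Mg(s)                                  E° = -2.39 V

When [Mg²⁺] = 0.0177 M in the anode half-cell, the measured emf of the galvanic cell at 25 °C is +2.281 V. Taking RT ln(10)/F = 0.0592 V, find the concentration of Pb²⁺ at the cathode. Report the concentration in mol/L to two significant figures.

Pb²⁺/Pb is the cathode, Mg²⁺/Mg the anode: E°cell = +2.29 V, n = 2.
Overall reaction: Pb²⁺(aq) + Mg(s) → Pb(s) + Mg²⁺(aq); Q = [Mg²⁺]^1/[Pb²⁺]^1.
From E = E° − (0.0592/n) log Q: log Q = (E° − E)·n/0.0592 = (+2.29 − (+2.281))·2/0.0592 = 0.3041.
So 1·log[Pb²⁺] = 1·log(0.0177) − log Q = -1.7520 − (0.3041) = -2.0561; [Pb²⁺] = 10^(-2.0561) ≈ 0.0088 M.

0.0088 M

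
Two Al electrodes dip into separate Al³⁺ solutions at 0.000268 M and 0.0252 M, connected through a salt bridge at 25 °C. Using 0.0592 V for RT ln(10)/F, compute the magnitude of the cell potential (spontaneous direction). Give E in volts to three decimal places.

For a concentration cell E°cell = 0. The 0.0252 M side is the cathode (reduction is favoured where [Al³⁺] is higher).
With n = 3, E = −(0.0592/3) log([Al³⁺]ₐₙ/[Al³⁺]꜀ₐₜ) = −(0.0592/3) log(0.000268/0.0252) = −(0.0592/3)(-1.973) = +0.039 V.

+0.039 V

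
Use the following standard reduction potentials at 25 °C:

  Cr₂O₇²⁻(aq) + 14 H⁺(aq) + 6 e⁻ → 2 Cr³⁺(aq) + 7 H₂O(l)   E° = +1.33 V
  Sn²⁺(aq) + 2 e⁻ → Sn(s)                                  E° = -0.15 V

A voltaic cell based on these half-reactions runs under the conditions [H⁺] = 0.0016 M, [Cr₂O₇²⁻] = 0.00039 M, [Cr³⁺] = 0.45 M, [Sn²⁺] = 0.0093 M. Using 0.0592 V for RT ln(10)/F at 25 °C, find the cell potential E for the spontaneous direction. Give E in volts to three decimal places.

+1.127 V

Cr₂O₇²⁻/Cr³⁺ is the cathode (higher E°), Sn²⁺/Sn the anode: E°cell = +1.33 − (-0.15) = +1.48 V, n = 6.
Overall: Cr₂O₇²⁻(aq) + 14 H⁺(aq) + 3 Sn(s) → 2 Cr³⁺(aq) + 7 H₂O(l) + 3 Sn²⁺(aq)
Q = [Cr³⁺]^2·[Sn²⁺]^3 / ([Cr₂O₇²⁻]·[H⁺]^14); log Q = 35.763.
E = E° − (0.0592/n) log Q = +1.48 − (0.0592/6)(35.763) = +1.127 V.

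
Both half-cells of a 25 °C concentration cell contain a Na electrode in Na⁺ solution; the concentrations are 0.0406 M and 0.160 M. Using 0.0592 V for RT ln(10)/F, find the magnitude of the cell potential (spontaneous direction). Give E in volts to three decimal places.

+0.035 V

For a concentration cell E°cell = 0. The 0.160 M side is the cathode (reduction is favoured where [Na⁺] is higher).
With n = 1, E = −(0.0592/1) log([Na⁺]ₐₙ/[Na⁺]꜀ₐₜ) = −(0.0592/1) log(0.0406/0.16) = −(0.0592/1)(-0.596) = +0.035 V.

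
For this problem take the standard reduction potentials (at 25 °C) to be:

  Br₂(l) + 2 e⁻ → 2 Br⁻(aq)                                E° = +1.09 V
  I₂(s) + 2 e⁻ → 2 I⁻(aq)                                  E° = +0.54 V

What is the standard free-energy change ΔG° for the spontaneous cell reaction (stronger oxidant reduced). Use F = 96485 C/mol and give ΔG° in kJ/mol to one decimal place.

-106.1 kJ/mol

Br₂/Br⁻ (E° = +1.09 V) is the cathode; I₂/I⁻ (E° = +0.54 V) is the anode, so E°cell = +0.55 V.
Balancing electrons gives n = 2 (lcm of 2 and 2).
ΔG° = −nFE° = −(2)(96485)(+0.55) = -106,134 J = -106.1 kJ/mol.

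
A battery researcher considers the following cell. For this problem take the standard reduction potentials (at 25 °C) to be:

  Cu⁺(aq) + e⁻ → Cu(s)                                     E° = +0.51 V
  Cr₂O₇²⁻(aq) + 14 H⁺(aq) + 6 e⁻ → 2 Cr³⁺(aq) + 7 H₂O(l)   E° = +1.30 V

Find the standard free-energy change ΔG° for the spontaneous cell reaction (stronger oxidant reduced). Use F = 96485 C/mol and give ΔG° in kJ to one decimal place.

Cr₂O₇²⁻/Cr³⁺ (E° = +1.30 V) is the cathode; Cu⁺/Cu (E° = +0.51 V) is the anode, so E°cell = +0.79 V.
Balancing electrons gives n = 6 (lcm of 6 and 1).
ΔG° = −nFE° = −(6)(96485)(+0.79) = -457,339 J = -457.3 kJ.

-457.3 kJ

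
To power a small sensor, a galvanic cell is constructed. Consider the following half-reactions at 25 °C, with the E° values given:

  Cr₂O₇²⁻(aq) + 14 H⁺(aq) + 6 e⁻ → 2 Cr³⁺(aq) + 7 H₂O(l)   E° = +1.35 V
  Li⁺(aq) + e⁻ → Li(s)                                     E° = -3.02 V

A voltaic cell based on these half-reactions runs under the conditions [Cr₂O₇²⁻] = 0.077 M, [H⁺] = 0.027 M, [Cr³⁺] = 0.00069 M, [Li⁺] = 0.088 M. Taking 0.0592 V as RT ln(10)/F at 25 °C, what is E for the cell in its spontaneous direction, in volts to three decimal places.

+4.267 V

Cr₂O₇²⁻/Cr³⁺ is the cathode (higher E°), Li⁺/Li the anode: E°cell = +1.35 − (-3.02) = +4.37 V, n = 6.
Overall: Cr₂O₇²⁻(aq) + 14 H⁺(aq) + 6 Li(s) → 2 Cr³⁺(aq) + 7 H₂O(l) + 6 Li⁺(aq)
Q = [Cr³⁺]^2·[Li⁺]^6 / ([Cr₂O₇²⁻]·[H⁺]^14); log Q = 10.419.
E = E° − (0.0592/n) log Q = +4.37 − (0.0592/6)(10.419) = +4.267 V.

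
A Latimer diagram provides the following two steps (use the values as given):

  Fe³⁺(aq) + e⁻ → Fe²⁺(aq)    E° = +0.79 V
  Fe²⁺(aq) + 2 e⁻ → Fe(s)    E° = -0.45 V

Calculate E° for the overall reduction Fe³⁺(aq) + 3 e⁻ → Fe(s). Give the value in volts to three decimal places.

-0.037 V

Adding the free-energy changes (−nFE°) of the two steps gives −n₃FE°₃ = −n₁FE°₁ − n₂FE°₂.
E°₃ = (1×+0.79 + 2×-0.45) / 3 = (-0.110) / 3 = -0.037 V.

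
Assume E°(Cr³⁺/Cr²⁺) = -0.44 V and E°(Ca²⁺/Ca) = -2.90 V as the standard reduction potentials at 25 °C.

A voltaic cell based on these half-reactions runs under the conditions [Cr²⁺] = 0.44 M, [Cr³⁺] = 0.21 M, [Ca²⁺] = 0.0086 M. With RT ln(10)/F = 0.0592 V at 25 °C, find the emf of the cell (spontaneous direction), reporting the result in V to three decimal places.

+2.502 V

Cr³⁺/Cr²⁺ is the cathode (higher E°), Ca²⁺/Ca the anode: E°cell = -0.44 − (-2.90) = +2.46 V, n = 2.
Overall: 2 Cr³⁺(aq) + Ca(s) → 2 Cr²⁺(aq) + Ca²⁺(aq)
Q = [Cr²⁺]^2·[Ca²⁺] / ([Cr³⁺]^2); log Q = -1.423.
E = E° − (0.0592/n) log Q = +2.46 − (0.0592/2)(-1.423) = +2.502 V.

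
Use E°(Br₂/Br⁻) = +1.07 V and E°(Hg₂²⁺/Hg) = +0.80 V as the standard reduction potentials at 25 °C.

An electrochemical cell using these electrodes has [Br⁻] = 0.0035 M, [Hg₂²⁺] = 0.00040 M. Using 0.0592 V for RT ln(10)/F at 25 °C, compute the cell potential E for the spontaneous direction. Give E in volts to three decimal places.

Br₂/Br⁻ is the cathode (higher E°), Hg₂²⁺/Hg the anode: E°cell = +1.07 − (+0.80) = +0.27 V, n = 2.
Overall: Br₂(l) + 2 Hg(l) → 2 Br⁻(aq) + Hg₂²⁺(aq)
Q = [Br⁻]^2·[Hg₂²⁺]; log Q = -8.310.
E = E° − (0.0592/n) log Q = +0.27 − (0.0592/2)(-8.310) = +0.516 V.

+0.516 V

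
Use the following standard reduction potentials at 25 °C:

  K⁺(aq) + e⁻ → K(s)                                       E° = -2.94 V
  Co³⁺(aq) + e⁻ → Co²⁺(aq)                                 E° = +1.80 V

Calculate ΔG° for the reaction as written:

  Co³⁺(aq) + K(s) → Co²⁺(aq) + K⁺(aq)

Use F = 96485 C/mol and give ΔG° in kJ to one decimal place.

As written, Co³⁺/Co²⁺ is reduced (cathode) and K⁺/K is oxidised (anode), so E°cell = (+1.80) − (-2.94) = +4.74 V.
Balancing electrons gives n = 1.
ΔG° = −nFE° = −(1)(96485)(+4.74) = -457,339 J = -457.3 kJ.

-457.3 kJ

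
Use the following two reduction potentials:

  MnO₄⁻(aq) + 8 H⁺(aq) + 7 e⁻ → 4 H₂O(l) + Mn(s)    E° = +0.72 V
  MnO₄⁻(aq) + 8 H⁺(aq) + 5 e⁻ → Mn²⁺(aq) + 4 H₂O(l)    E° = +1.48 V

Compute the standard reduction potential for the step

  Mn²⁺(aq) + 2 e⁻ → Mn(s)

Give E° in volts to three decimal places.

Sequential free energies add, so n₃E°₃ = n₁E°₁ + n₂E°₂.
With n₃ = 7, and the known step contributing 5×(+1.48) V, the unknown satisfies 2·E° = 7×(+0.72) − 5×(+1.48) = -2.360.
E° = -2.360 / 2 = -1.180 V.

-1.180 V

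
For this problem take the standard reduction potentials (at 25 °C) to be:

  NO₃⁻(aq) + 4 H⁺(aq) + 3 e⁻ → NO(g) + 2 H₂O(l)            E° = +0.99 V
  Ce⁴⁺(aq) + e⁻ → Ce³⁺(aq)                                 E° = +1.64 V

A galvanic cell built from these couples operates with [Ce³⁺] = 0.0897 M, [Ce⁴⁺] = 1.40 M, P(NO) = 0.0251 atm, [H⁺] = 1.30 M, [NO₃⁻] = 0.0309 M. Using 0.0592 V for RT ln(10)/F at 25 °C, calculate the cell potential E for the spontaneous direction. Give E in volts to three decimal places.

Ce⁴⁺/Ce³⁺ is the cathode (higher E°), NO₃⁻/NO the anode: E°cell = +1.64 − (+0.99) = +0.65 V, n = 3.
Overall: 3 Ce⁴⁺(aq) + NO(g) + 2 H₂O(l) → 3 Ce³⁺(aq) + NO₃⁻(aq) + 4 H⁺(aq)
Q = [Ce³⁺]^3·[NO₃⁻]·[H⁺]^4 / ([Ce⁴⁺]^3·P(NO)); log Q = -3.034.
E = E° − (0.0592/n) log Q = +0.65 − (0.0592/3)(-3.034) = +0.710 V.

+0.710 V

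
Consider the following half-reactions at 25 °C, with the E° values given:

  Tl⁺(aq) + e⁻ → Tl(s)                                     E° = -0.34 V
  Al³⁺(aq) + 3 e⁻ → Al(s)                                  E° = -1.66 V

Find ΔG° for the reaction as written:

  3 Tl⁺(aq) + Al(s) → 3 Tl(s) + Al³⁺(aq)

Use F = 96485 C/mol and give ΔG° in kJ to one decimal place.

-382.1 kJ

As written, Tl⁺/Tl is reduced (cathode) and Al³⁺/Al is oxidised (anode), so E°cell = (-0.34) − (-1.66) = +1.32 V.
Balancing electrons gives n = 3.
ΔG° = −nFE° = −(3)(96485)(+1.32) = -382,081 J = -382.1 kJ.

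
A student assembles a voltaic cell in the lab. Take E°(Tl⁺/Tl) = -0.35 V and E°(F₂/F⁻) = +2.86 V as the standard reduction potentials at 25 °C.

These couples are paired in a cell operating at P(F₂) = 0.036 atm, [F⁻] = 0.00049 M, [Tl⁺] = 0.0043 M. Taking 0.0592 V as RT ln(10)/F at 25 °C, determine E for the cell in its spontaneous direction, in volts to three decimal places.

F₂/F⁻ is the cathode (higher E°), Tl⁺/Tl the anode: E°cell = +2.86 − (-0.35) = +3.21 V, n = 2.
Overall: F₂(g) + 2 Tl(s) → 2 F⁻(aq) + 2 Tl⁺(aq)
Q = [F⁻]^2·[Tl⁺]^2 / (P(F₂)); log Q = -9.909.
E = E° − (0.0592/n) log Q = +3.21 − (0.0592/2)(-9.909) = +3.503 V.

+3.503 V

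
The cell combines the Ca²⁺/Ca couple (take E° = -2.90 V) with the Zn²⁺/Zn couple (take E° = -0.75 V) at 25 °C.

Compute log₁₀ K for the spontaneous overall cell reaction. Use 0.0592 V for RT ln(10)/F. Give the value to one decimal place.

72.6

Cathode: Zn²⁺/Zn; anode: Ca²⁺/Ca. E°cell = +2.15 V, n = 2.
log K = nE°cell / 0.0592 = (2)(+2.15) / 0.0592 = 72.6.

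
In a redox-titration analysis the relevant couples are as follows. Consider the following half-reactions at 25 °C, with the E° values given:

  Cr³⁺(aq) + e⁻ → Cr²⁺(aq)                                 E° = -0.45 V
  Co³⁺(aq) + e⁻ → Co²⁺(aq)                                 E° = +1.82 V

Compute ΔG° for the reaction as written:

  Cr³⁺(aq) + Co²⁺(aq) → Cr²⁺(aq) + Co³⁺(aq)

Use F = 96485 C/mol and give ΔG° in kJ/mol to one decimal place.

As written, Cr³⁺/Cr²⁺ is reduced (cathode) and Co³⁺/Co²⁺ is oxidised (anode), so E°cell = (-0.45) − (+1.82) = -2.27 V.
Balancing electrons gives n = 1.
ΔG° = −nFE° = −(1)(96485)(-2.27) = 219,021 J = +219.0 kJ/mol.

+219.0 kJ/mol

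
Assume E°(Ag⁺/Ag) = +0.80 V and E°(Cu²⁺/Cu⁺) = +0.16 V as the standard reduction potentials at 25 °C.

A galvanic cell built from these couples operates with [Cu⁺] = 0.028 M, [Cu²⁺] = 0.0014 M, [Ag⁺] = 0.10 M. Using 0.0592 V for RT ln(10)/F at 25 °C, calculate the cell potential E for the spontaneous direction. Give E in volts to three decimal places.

Ag⁺/Ag is the cathode (higher E°), Cu²⁺/Cu⁺ the anode: E°cell = +0.80 − (+0.16) = +0.64 V, n = 1.
Overall: Ag⁺(aq) + Cu⁺(aq) → Ag(s) + Cu²⁺(aq)
Q = [Cu²⁺] / ([Ag⁺]·[Cu⁺]); log Q = -0.301.
E = E° − (0.0592/n) log Q = +0.64 − (0.0592/1)(-0.301) = +0.658 V.

+0.658 V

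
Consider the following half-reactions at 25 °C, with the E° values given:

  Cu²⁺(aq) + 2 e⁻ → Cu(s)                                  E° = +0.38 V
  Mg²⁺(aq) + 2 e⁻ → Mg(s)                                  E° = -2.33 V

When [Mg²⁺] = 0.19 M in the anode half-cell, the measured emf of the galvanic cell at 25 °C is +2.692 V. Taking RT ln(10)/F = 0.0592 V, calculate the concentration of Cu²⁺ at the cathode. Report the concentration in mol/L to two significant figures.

0.047 M

Cu²⁺/Cu is the cathode, Mg²⁺/Mg the anode: E°cell = +2.71 V, n = 2.
Overall reaction: Cu²⁺(aq) + Mg(s) → Cu(s) + Mg²⁺(aq); Q = [Mg²⁺]^1/[Cu²⁺]^1.
From E = E° − (0.0592/n) log Q: log Q = (E° − E)·n/0.0592 = (+2.71 − (+2.692))·2/0.0592 = 0.6081.
So 1·log[Cu²⁺] = 1·log(0.19) − log Q = -0.7212 − (0.6081) = -1.3293; [Cu²⁺] = 10^(-1.3293) ≈ 0.047 M.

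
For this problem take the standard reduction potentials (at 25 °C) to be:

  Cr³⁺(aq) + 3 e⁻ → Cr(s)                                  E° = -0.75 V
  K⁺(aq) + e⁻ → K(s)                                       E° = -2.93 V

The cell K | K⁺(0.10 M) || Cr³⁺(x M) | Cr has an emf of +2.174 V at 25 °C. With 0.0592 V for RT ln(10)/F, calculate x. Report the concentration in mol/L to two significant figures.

0.00050 M

Cr³⁺/Cr is the cathode, K⁺/K the anode: E°cell = +2.18 V, n = 3.
Overall reaction: Cr³⁺(aq) + 3 K(s) → Cr(s) + 3 K⁺(aq); Q = [K⁺]^3/[Cr³⁺]^1.
From E = E° − (0.0592/n) log Q: log Q = (E° − E)·n/0.0592 = (+2.18 − (+2.174))·3/0.0592 = 0.3041.
So 1·log[Cr³⁺] = 3·log(0.1) − log Q = -3.0000 − (0.3041) = -3.3041; [Cr³⁺] = 10^(-3.3041) ≈ 0.00050 M.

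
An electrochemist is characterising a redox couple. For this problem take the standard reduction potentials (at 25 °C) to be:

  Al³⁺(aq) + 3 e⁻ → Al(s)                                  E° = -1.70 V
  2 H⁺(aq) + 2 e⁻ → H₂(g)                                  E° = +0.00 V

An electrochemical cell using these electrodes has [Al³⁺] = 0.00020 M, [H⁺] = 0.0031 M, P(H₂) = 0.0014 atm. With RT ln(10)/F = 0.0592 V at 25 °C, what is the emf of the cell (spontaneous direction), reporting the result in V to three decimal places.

H⁺/H₂ is the cathode (higher E°), Al³⁺/Al the anode: E°cell = +0.00 − (-1.70) = +1.70 V, n = 6.
Overall: 6 H⁺(aq) + 2 Al(s) → 3 H₂(g) + 2 Al³⁺(aq)
Q = P(H₂)^3·[Al³⁺]^2 / ([H⁺]^6); log Q = -0.908.
E = E° − (0.0592/n) log Q = +1.70 − (0.0592/6)(-0.908) = +1.709 V.

+1.709 V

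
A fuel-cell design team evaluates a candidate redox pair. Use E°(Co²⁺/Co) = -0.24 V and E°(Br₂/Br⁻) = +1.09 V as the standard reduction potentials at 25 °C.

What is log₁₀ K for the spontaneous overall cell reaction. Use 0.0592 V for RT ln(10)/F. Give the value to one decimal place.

44.9

Cathode: Br₂/Br⁻; anode: Co²⁺/Co. E°cell = +1.33 V, n = 2.
log K = nE°cell / 0.0592 = (2)(+1.33) / 0.0592 = 44.9.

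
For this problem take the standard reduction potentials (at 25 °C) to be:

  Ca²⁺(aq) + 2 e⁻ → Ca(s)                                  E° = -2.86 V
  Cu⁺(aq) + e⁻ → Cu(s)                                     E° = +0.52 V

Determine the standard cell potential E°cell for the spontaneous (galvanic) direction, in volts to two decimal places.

+3.38 V

The Cu⁺/Cu couple has the higher reduction potential, so it is the cathode; Ca²⁺/Ca is oxidised at the anode.
E°cell = E°(cathode) − E°(anode) = (+0.52) − (-2.86) = +3.38 V.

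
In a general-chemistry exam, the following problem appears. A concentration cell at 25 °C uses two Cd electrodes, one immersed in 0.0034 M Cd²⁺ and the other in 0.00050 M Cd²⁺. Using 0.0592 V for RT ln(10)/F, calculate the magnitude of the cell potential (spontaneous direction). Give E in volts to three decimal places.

For a concentration cell E°cell = 0. The 0.0034 M side is the cathode (reduction is favoured where [Cd²⁺] is higher).
With n = 2, E = −(0.0592/2) log([Cd²⁺]ₐₙ/[Cd²⁺]꜀ₐₜ) = −(0.0592/2) log(0.0005/0.0034) = −(0.0592/2)(-0.833) = +0.025 V.

+0.025 V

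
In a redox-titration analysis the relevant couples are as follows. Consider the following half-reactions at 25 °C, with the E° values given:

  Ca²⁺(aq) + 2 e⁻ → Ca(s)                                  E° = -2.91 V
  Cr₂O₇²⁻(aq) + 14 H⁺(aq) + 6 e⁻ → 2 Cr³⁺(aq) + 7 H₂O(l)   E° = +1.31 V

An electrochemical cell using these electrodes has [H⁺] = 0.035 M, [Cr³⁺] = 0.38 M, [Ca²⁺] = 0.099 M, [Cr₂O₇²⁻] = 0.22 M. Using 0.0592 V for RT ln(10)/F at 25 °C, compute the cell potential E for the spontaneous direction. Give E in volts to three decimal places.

+4.050 V

Cr₂O₇²⁻/Cr³⁺ is the cathode (higher E°), Ca²⁺/Ca the anode: E°cell = +1.31 − (-2.91) = +4.22 V, n = 6.
Overall: Cr₂O₇²⁻(aq) + 14 H⁺(aq) + 3 Ca(s) → 2 Cr³⁺(aq) + 7 H₂O(l) + 3 Ca²⁺(aq)
Q = [Cr³⁺]^2·[Ca²⁺]^3 / ([Cr₂O₇²⁻]·[H⁺]^14); log Q = 17.187.
E = E° − (0.0592/n) log Q = +4.22 − (0.0592/6)(17.187) = +4.050 V.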